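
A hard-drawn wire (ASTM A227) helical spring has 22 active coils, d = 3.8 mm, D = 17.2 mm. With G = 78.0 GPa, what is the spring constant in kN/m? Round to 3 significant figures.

k = Gd⁴/(8D³N_a) = (78.0×10³ × 3.8⁴) / (8 × 17.2³ × 22)
  = 1.62641e+07 / 895567 = 18.161 N/mm

18.2 kN/m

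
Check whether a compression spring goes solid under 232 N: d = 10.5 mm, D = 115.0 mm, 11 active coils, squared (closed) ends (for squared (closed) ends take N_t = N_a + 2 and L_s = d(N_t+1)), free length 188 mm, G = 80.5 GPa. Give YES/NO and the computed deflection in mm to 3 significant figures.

NO, δ = 31.7 mm

k = Gd⁴/(8D³N_a) = (80.5×10³)(10.5⁴)/(8·115.0³·11) = 7.311 N/mm
N_t = 13; L_s = 10.5·14 = 147 mm; δ_solid = L₀ − L_s = 188 − 147 = 41 mm
δ = F/k = 232/7.311 = 31.733 mm
δ < δ_solid → spring does not go solid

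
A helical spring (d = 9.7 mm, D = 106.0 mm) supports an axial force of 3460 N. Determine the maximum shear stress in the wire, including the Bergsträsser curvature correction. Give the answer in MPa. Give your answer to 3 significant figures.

1150 MPa

Spring index C = D/d = 106.0/9.7 = 10.9278
K_B = (4C+2)/(4C−3) = 45.711/40.711 = 1.1228
τ₀ = 8FD/(πd³) = 8·3460·106.0/(π·9.7³) = 2.93408e+06/2867.2 = 1023.3 MPa
τ_max = K·τ₀ = 1.1228 × 1023.3 = 1149 MPa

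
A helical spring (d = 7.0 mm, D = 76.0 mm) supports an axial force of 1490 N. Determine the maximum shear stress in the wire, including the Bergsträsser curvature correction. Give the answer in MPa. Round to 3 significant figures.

945 MPa

Spring index C = D/d = 76.0/7.0 = 10.8571
K_B = (4C+2)/(4C−3) = 45.429/40.429 = 1.1237
τ₀ = 8FD/(πd³) = 8·1490·76.0/(π·7.0³) = 905920/1077.6 = 840.71 MPa
τ_max = K·τ₀ = 1.1237 × 840.71 = 944.68 MPa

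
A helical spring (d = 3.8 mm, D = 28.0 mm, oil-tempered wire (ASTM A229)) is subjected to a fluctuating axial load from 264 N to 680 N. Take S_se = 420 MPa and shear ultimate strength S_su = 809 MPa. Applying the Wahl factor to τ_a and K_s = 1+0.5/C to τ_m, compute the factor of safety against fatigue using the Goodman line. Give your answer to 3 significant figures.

C = D/d = 28.0/3.8 = 7.3684; K_W = (4C−1)/(4C−4)+0.615/C = 1.2012; K_s = 1+0.5/C = 1.0679
F_a = (F_max−F_min)/2 = 208 N; F_m = (F_max+F_min)/2 = 472 N
τ_a = K_W·8F_aD/(πd³) = 1.2012 × 270.28 = 324.67 MPa
τ_m = K_s·8F_mD/(πd³) = 1.0679 × 613.32 = 654.94 MPa
Goodman: 1/n_f = τ_a/S_se + τ_m/S_su = 324.67/420 + 654.94/809 = 0.77302 + 0.80957 = 1.5826
n_f = 1/1.5826 = 0.6319

0.632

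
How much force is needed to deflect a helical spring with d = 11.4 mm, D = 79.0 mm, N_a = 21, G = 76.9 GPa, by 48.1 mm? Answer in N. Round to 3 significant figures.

k = Gd⁴/(8D³N_a) = (76.9×10³)(11.4⁴)/(8·79.0³·21) = 15.68 N/mm
F = k·δ = 15.68 × 48.1 = 754.22 N

754 N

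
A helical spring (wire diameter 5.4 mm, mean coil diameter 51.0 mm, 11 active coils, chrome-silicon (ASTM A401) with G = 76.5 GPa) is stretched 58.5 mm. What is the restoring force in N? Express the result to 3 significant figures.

k = Gd⁴/(8D³N_a) = (76.5×10³)(5.4⁴)/(8·51.0³·11) = 5.5724 N/mm
F = k·δ = 5.5724 × 58.5 = 325.99 N

326 N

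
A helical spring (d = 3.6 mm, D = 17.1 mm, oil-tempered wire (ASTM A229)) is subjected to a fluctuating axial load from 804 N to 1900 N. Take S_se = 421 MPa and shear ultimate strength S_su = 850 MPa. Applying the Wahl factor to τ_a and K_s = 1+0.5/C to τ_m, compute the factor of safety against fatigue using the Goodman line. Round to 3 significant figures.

0.307

C = D/d = 17.1/3.6 = 4.7500; K_W = (4C−1)/(4C−4)+0.615/C = 1.3295; K_s = 1+0.5/C = 1.1053
F_a = (F_max−F_min)/2 = 548 N; F_m = (F_max+F_min)/2 = 1352 N
τ_a = K_W·8F_aD/(πd³) = 1.3295 × 511.46 = 679.97 MPa
τ_m = K_s·8F_mD/(πd³) = 1.1053 × 1261.8 = 1394.7 MPa
Goodman: 1/n_f = τ_a/S_se + τ_m/S_su = 679.97/421 + 1394.7/850 = 1.61513 + 1.64079 = 3.2559
n_f = 1/3.2559 = 0.3071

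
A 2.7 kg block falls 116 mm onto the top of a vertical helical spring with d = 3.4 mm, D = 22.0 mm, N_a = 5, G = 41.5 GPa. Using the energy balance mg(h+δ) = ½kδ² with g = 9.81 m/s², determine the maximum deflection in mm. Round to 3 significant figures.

k = Gd⁴/(8D³N_a) = (41.5×10³)(3.4⁴)/(8·22.0³·5) = 13.021 N/mm
W = mg = 2.7 × 9.81 = 26.487 N
½kδ² − Wδ − Wh = 0 → δ = (W + √(W² + 2kWh))/k
δ = (26.487 + √(701.56 + 80012.3))/13.021 = (26.487 + 284.1)/13.021 = 23.853 mm

23.9 mm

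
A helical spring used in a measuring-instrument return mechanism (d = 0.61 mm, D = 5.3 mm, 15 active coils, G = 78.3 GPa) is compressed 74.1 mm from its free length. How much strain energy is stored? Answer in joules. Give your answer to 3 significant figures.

k = Gd⁴/(8D³N_a) = (78.3×10³)(0.61⁴)/(8·5.3³·15) = 0.60684 N/mm
U = ½kδ² = 0.5 × 0.60684 × 74.1² = 1666 N·mm = 1.666 J

1.67 J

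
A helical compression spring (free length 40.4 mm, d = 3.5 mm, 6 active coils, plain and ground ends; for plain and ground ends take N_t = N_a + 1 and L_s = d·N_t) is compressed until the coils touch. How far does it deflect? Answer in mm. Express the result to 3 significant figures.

N_t = 7; L_s = 3.5·7 = 24.5 mm
δ_solid = L₀ − L_s = 40.4 − 24.5 = 15.9 mm

15.9 mm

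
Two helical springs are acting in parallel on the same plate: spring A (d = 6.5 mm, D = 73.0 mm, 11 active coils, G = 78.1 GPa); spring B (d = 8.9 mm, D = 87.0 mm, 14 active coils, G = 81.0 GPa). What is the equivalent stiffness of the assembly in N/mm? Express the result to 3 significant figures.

k_A = Gd⁴/(8D³N_a) = (78.1×10³)(6.5⁴)/(8·73.0³·11) = 4.0724 N/mm
k_B = Gd⁴/(8D³N_a) = (81.0×10³)(8.9⁴)/(8·87.0³·14) = 6.8908 N/mm
Parallel: k_eq = 4.0724 + 6.8908 = 10.963 N/mm

11.0 N/mm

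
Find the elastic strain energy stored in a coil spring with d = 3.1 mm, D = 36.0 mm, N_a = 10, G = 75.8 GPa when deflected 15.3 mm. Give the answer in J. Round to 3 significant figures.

k = Gd⁴/(8D³N_a) = (75.8×10³)(3.1⁴)/(8·36.0³·10) = 1.8755 N/mm
U = ½kδ² = 0.5 × 1.8755 × 15.3² = 219.52 N·mm = 0.21952 J

0.220 J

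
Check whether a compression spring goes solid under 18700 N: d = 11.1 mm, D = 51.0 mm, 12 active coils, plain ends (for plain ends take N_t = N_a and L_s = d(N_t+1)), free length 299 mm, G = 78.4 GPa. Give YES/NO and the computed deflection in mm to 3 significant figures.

YES, δ = 200 mm

k = Gd⁴/(8D³N_a) = (78.4×10³)(11.1⁴)/(8·51.0³·12) = 93.46 N/mm
N_t = 12; L_s = 11.1·13 = 144.3 mm; δ_solid = L₀ − L_s = 299 − 144.3 = 154.7 mm
δ = F/k = 18700/93.46 = 200.09 mm
δ ≥ δ_solid → spring goes solid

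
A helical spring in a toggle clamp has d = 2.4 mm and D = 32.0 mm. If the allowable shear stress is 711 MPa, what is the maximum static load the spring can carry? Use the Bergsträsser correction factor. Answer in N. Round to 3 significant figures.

C = D/d = 32.0/2.4 = 13.3333
K_B = (4C+2)/(4C−3) = 55.333/50.333 = 1.0993
τ_max = K·8FD/(πd³) → F_max = τ_allow·πd³/(8DK)
F_max = 711·π·2.4³/(8·32.0·1.0993) = 30878/281.43 = 109.72 N

110 N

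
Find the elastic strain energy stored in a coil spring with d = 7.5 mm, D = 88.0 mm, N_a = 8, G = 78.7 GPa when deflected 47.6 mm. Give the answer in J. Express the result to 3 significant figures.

6.47 J

k = Gd⁴/(8D³N_a) = (78.7×10³)(7.5⁴)/(8·88.0³·8) = 5.7094 N/mm
U = ½kδ² = 0.5 × 5.7094 × 47.6² = 6468.1 N·mm = 6.4681 J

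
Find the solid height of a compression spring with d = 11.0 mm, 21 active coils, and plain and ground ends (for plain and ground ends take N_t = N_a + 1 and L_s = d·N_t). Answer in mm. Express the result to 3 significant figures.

plain and ground ends: N_t = N_a + 1 = 21 + 1 = 22
L_s = d·N_t = 11.0 × 22 = 242 mm

242 mm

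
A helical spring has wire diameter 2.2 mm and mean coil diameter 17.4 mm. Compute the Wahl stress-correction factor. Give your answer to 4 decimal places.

C = D/d = 17.4/2.2 = 7.9091
K_W = (4C−1)/(4C−4) + 0.615/C = 30.636/27.636 + 0.0778 = 1.1863

1.1863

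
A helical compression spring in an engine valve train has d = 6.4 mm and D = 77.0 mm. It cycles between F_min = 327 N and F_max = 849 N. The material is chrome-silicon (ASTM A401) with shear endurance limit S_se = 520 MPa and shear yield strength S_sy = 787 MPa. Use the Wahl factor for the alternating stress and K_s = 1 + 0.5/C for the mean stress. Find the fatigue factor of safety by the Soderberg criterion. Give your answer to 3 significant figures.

0.998

C = D/d = 77.0/6.4 = 12.0312; K_W = (4C−1)/(4C−4)+0.615/C = 1.1191; K_s = 1+0.5/C = 1.0416
F_a = (F_max−F_min)/2 = 261 N; F_m = (F_max+F_min)/2 = 588 N
τ_a = K_W·8F_aD/(πd³) = 1.1191 × 195.22 = 218.48 MPa
τ_m = K_s·8F_mD/(πd³) = 1.0416 × 439.81 = 458.09 MPa
Soderberg: 1/n_f = τ_a/S_se + τ_m/S_sy = 218.48/520 + 458.09/787 = 0.42014 + 0.58207 = 1.0022
n_f = 1/1.0022 = 0.9978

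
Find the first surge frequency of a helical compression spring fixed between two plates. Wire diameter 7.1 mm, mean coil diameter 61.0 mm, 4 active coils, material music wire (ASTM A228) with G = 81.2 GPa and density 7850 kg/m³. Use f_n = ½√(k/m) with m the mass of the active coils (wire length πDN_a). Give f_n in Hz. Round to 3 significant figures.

173 Hz

k = Gd⁴/(8D³N_a) = (81.2×10³)(7.1⁴)/(8·61.0³·4) = 28.409 N/mm = 28409 N/m
Wire length L = πDN_a = π·61.0·4 = 766.55 mm
m = ρ·(πd²/4)·L = 7850 × 39.592×10⁻⁶ m² × 0.76655 m = 0.23824 kg
f_n = ½√(k/m) = 0.5·√(28409/0.23824) = 0.5·√(1.1924e+05) = 172.66 Hz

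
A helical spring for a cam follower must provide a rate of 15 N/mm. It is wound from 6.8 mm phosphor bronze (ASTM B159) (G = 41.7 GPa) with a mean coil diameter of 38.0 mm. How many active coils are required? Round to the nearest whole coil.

N_a = Gd⁴/(8D³k) = (41.7×10³ × 6.8⁴)/(8 × 38.0³ × 15)
    = 8.91603e+07 / 6.58464e+06 = 13.54 → 14 coils

14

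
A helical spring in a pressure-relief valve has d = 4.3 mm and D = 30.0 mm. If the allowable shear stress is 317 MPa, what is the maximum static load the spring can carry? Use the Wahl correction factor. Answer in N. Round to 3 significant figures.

C = D/d = 30.0/4.3 = 6.9767
K_W = (4C−1)/(4C−4) + 0.615/C = 26.907/23.907 + 0.0882 = 1.2136
τ_max = K·8FD/(πd³) → F_max = τ_allow·πd³/(8DK)
F_max = 317·π·4.3³/(8·30.0·1.2136) = 79180/291.27 = 271.84 N

272 N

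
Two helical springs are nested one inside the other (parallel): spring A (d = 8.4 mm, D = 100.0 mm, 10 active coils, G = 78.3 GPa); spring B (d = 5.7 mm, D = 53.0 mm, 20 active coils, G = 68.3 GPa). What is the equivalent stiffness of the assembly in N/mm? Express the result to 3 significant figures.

7.90 N/mm

k_A = Gd⁴/(8D³N_a) = (78.3×10³)(8.4⁴)/(8·100.0³·10) = 4.8729 N/mm
k_B = Gd⁴/(8D³N_a) = (68.3×10³)(5.7⁴)/(8·53.0³·20) = 3.0267 N/mm
Parallel: k_eq = 4.8729 + 3.0267 = 7.8996 N/mm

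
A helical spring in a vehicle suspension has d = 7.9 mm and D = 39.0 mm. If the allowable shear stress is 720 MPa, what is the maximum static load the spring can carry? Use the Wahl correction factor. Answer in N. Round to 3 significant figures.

2720 N

C = D/d = 39.0/7.9 = 4.9367
K_W = (4C−1)/(4C−4) + 0.615/C = 18.747/15.747 + 0.1246 = 1.3151
τ_max = K·8FD/(πd³) → F_max = τ_allow·πd³/(8DK)
F_max = 720·π·7.9³/(8·39.0·1.3151) = 1.1152e+06/410.31 = 2718 N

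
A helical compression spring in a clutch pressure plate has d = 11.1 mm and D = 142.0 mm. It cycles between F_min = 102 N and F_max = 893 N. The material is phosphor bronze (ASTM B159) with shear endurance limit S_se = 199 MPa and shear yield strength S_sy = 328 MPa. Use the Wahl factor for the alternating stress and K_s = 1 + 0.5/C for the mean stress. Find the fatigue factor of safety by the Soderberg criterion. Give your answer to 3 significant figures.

0.999

C = D/d = 142.0/11.1 = 12.7928; K_W = (4C−1)/(4C−4)+0.615/C = 1.1117; K_s = 1+0.5/C = 1.0391
F_a = (F_max−F_min)/2 = 395.5 N; F_m = (F_max+F_min)/2 = 497.5 N
τ_a = K_W·8F_aD/(πd³) = 1.1117 × 104.57 = 116.25 MPa
τ_m = K_s·8F_mD/(πd³) = 1.0391 × 131.54 = 136.68 MPa
Soderberg: 1/n_f = τ_a/S_se + τ_m/S_sy = 116.25/199 + 136.68/328 = 0.58416 + 0.41671 = 1.0009
n_f = 1/1.0009 = 0.9991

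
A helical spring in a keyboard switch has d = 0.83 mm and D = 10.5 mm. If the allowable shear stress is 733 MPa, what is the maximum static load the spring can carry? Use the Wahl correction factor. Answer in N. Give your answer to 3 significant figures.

C = D/d = 10.5/0.83 = 12.6506
K_W = (4C−1)/(4C−4) + 0.615/C = 49.602/46.602 + 0.0486 = 1.1130
τ_max = K·8FD/(πd³) → F_max = τ_allow·πd³/(8DK)
F_max = 733·π·0.83³/(8·10.5·1.1130) = 1316.7/93.491 = 14.084 N

14.1 N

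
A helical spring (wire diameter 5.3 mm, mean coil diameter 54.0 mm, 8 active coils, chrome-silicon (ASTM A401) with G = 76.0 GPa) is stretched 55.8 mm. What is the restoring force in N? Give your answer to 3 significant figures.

332 N

k = Gd⁴/(8D³N_a) = (76.0×10³)(5.3⁴)/(8·54.0³·8) = 5.9505 N/mm
F = k·δ = 5.9505 × 55.8 = 332.04 N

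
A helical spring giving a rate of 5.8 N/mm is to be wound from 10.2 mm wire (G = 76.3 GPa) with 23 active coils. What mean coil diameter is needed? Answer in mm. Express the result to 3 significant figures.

91.8 mm

D = (Gd⁴/(8N_a·k))^(1/3) = (76.3×10³·10.2⁴/(8·23·5.8))^(1/3)
  = (773890)^(1/3) = 91.8107 mm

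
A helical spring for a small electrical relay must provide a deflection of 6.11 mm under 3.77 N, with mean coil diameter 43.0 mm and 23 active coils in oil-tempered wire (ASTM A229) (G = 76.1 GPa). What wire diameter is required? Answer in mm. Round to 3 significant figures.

3.30 mm

Required rate k = F/δ = 3.77/6.11 = 0.61702 N/mm
d = (8D³N_a·k / G)^(1/4) = (8·43.0³·23·0.61702 / (76.1×10³))^0.25
  = (118.61)^0.25 = 3.3002 mm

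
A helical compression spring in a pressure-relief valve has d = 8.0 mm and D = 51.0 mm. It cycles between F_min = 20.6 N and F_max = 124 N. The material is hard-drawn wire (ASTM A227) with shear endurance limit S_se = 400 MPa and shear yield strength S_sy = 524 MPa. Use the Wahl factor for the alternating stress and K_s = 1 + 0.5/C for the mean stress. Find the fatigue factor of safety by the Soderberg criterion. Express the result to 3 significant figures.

12.8

C = D/d = 51.0/8.0 = 6.3750; K_W = (4C−1)/(4C−4)+0.615/C = 1.2360; K_s = 1+0.5/C = 1.0784
F_a = (F_max−F_min)/2 = 51.7 N; F_m = (F_max+F_min)/2 = 72.3 N
τ_a = K_W·8F_aD/(πd³) = 1.2360 × 13.114 = 16.209 MPa
τ_m = K_s·8F_mD/(πd³) = 1.0784 × 18.339 = 19.777 MPa
Soderberg: 1/n_f = τ_a/S_se + τ_m/S_sy = 16.209/400 + 19.777/524 = 0.04052 + 0.03774 = 0.078265
n_f = 1/0.078265 = 12.78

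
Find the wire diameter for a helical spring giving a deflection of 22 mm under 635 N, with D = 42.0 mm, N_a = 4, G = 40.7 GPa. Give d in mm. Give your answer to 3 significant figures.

Required rate k = F/δ = 635/22 = 28.864 N/mm
d = (8D³N_a·k / G)^(1/4) = (8·42.0³·4·28.864 / (40.7×10³))^0.25
  = (1681.3)^0.25 = 6.4034 mm

6.40 mm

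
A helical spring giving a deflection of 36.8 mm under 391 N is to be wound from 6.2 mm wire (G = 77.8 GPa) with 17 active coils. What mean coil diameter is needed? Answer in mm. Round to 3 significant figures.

43.0 mm

Required rate k = F/δ = 391/36.8 = 10.625 N/mm
D = (Gd⁴/(8N_a·k))^(1/3) = (77.8×10³·6.2⁴/(8·17·10.625))^(1/3)
  = (79557)^(1/3) = 43.0090 mm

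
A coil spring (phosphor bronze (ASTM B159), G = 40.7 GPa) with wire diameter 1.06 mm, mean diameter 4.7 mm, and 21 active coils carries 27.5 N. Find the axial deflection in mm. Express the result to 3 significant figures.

k = Gd⁴/(8D³N_a) = (40.7×10³)(1.06⁴)/(8·4.7³·21) = 2.9459 N/mm
δ = F/k = 27.5 / 2.9459 = 9.3351 mm

9.34 mm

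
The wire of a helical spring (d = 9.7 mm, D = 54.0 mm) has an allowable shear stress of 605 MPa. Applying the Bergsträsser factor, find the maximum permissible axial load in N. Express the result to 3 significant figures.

3190 N

C = D/d = 54.0/9.7 = 5.5670
K_B = (4C+2)/(4C−3) = 24.268/19.268 = 1.2595
τ_max = K·8FD/(πd³) → F_max = τ_allow·πd³/(8DK)
F_max = 605·π·9.7³/(8·54.0·1.2595) = 1.7347e+06/544.1 = 3188.2 N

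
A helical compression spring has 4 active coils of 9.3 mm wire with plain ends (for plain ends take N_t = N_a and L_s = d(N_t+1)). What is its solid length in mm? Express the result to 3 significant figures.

46.5 mm

plain ends: N_t = N_a = 4
L_s = d·(N_t+1) = 9.3 × 5 = 46.5 mm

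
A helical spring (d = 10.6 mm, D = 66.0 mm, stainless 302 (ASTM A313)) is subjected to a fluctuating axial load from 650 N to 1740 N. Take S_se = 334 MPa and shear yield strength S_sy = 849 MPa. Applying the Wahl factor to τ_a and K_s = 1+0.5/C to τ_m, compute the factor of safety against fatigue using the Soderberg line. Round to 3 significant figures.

C = D/d = 66.0/10.6 = 6.2264; K_W = (4C−1)/(4C−4)+0.615/C = 1.2423; K_s = 1+0.5/C = 1.0803
F_a = (F_max−F_min)/2 = 545 N; F_m = (F_max+F_min)/2 = 1195 N
τ_a = K_W·8F_aD/(πd³) = 1.2423 × 76.906 = 95.539 MPa
τ_m = K_s·8F_mD/(πd³) = 1.0803 × 168.63 = 182.17 MPa
Soderberg: 1/n_f = τ_a/S_se + τ_m/S_sy = 95.539/334 + 182.17/849 = 0.28604 + 0.21457 = 0.50062
n_f = 1/0.50062 = 1.998

2.00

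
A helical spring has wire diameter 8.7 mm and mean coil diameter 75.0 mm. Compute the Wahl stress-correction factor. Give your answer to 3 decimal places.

1.170

C = D/d = 75.0/8.7 = 8.6207
K_W = (4C−1)/(4C−4) + 0.615/C = 33.483/30.483 + 0.0713 = 1.1698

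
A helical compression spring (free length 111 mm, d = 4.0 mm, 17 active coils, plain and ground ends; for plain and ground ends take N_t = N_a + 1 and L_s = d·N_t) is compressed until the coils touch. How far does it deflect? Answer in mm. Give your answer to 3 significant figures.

39.0 mm

N_t = 18; L_s = 4.0·18 = 72 mm
δ_solid = L₀ − L_s = 111 − 72 = 39 mm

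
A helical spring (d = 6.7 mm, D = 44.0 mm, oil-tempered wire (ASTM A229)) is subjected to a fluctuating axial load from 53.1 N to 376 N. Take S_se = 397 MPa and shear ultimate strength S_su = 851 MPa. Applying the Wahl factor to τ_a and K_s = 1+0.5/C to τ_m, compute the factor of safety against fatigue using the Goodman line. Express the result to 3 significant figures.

3.48

C = D/d = 44.0/6.7 = 6.5672; K_W = (4C−1)/(4C−4)+0.615/C = 1.2284; K_s = 1+0.5/C = 1.0761
F_a = (F_max−F_min)/2 = 161.45 N; F_m = (F_max+F_min)/2 = 214.55 N
τ_a = K_W·8F_aD/(πd³) = 1.2284 × 60.146 = 73.881 MPa
τ_m = K_s·8F_mD/(πd³) = 1.0761 × 79.928 = 86.013 MPa
Goodman: 1/n_f = τ_a/S_se + τ_m/S_su = 73.881/397 + 86.013/851 = 0.18610 + 0.10107 = 0.28717
n_f = 1/0.28717 = 3.482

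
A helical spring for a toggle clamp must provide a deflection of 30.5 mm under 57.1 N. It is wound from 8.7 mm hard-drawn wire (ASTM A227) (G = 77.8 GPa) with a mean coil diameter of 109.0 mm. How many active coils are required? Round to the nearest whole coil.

23

Required rate k = F/δ = 57.1/30.5 = 1.8721 N/mm
N_a = Gd⁴/(8D³k) = (77.8×10³ × 8.7⁴)/(8 × 109.0³ × 1.8721)
    = 4.45714e+08 / 1.93957e+07 = 22.98 → 23 coils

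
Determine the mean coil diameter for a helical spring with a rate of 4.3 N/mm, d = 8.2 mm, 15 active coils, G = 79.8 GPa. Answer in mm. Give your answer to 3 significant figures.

88.8 mm

D = (Gd⁴/(8N_a·k))^(1/3) = (79.8×10³·8.2⁴/(8·15·4.3))^(1/3)
  = (699212)^(1/3) = 88.7571 mm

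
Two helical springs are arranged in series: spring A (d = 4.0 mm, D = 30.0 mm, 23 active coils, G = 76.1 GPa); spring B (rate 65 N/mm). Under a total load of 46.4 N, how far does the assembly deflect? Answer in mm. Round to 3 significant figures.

12.5 mm

k_A = Gd⁴/(8D³N_a) = (76.1×10³)(4.0⁴)/(8·30.0³·23) = 3.9214 N/mm
Series: 1/k_eq = 1/3.9214 + 1/65 = 0.27039; k_eq = 3.6983 N/mm
δ = F/k_eq = 46.4/3.6983 = 12.546 mm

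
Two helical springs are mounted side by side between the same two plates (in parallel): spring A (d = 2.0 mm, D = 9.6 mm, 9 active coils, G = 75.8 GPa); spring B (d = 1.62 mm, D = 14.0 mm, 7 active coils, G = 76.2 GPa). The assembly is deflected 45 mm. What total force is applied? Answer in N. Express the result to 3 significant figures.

1010 N

k_A = Gd⁴/(8D³N_a) = (75.8×10³)(2.0⁴)/(8·9.6³·9) = 19.039 N/mm
k_B = Gd⁴/(8D³N_a) = (76.2×10³)(1.62⁴)/(8·14.0³·7) = 3.4154 N/mm
Parallel: k_eq = 19.039 + 3.4154 = 22.454 N/mm
F = k_eq·δ = 22.454·45 = 1010.4 N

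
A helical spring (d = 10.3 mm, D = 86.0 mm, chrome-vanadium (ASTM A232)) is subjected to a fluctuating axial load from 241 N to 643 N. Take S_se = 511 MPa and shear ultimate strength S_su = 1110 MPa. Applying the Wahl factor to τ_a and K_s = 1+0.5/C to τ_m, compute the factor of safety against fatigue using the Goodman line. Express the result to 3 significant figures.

5.64

C = D/d = 86.0/10.3 = 8.3495; K_W = (4C−1)/(4C−4)+0.615/C = 1.1757; K_s = 1+0.5/C = 1.0599
F_a = (F_max−F_min)/2 = 201 N; F_m = (F_max+F_min)/2 = 442 N
τ_a = K_W·8F_aD/(πd³) = 1.1757 × 40.283 = 47.361 MPa
τ_m = K_s·8F_mD/(πd³) = 1.0599 × 88.583 = 93.887 MPa
Goodman: 1/n_f = τ_a/S_se + τ_m/S_su = 47.361/511 + 93.887/1110 = 0.09268 + 0.08458 = 0.17727
n_f = 1/0.17727 = 5.641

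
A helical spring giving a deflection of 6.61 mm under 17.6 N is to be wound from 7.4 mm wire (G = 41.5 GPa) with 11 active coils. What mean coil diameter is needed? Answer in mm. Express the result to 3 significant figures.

81.0 mm

Required rate k = F/δ = 17.6/6.61 = 2.6626 N/mm
D = (Gd⁴/(8N_a·k))^(1/3) = (41.5×10³·7.4⁴/(8·11·2.6626))^(1/3)
  = (531106)^(1/3) = 80.9830 mm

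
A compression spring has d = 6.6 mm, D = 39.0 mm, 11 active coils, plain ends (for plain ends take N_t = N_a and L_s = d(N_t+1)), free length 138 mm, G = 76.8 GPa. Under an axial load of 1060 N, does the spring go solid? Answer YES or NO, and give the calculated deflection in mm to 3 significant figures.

k = Gd⁴/(8D³N_a) = (76.8×10³)(6.6⁴)/(8·39.0³·11) = 27.916 N/mm
N_t = 11; L_s = 6.6·12 = 79.2 mm; δ_solid = L₀ − L_s = 138 − 79.2 = 58.8 mm
δ = F/k = 1060/27.916 = 37.97 mm
δ < δ_solid → spring does not go solid

NO, δ = 38.0 mm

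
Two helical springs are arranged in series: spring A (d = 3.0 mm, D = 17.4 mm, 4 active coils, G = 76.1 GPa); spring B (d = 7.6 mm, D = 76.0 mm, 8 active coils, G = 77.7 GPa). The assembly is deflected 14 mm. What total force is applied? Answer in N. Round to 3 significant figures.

103 N

k_A = Gd⁴/(8D³N_a) = (76.1×10³)(3.0⁴)/(8·17.4³·4) = 36.566 N/mm
k_B = Gd⁴/(8D³N_a) = (77.7×10³)(7.6⁴)/(8·76.0³·8) = 9.2269 N/mm
Series: 1/k_eq = 1/36.566 + 1/9.2269 = 0.13573; k_eq = 7.3677 N/mm
F = k_eq·δ = 7.3677·14 = 103.15 N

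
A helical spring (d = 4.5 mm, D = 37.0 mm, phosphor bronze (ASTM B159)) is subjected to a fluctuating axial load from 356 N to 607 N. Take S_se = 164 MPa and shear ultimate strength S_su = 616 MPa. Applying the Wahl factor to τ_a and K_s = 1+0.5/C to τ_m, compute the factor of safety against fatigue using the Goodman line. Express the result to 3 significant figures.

C = D/d = 37.0/4.5 = 8.2222; K_W = (4C−1)/(4C−4)+0.615/C = 1.1786; K_s = 1+0.5/C = 1.0608
F_a = (F_max−F_min)/2 = 125.5 N; F_m = (F_max+F_min)/2 = 481.5 N
τ_a = K_W·8F_aD/(πd³) = 1.1786 × 129.76 = 152.94 MPa
τ_m = K_s·8F_mD/(πd³) = 1.0608 × 497.85 = 528.13 MPa
Goodman: 1/n_f = τ_a/S_se + τ_m/S_su = 152.94/164 + 528.13/616 = 0.93258 + 0.85735 = 1.7899
n_f = 1/1.7899 = 0.5587

0.559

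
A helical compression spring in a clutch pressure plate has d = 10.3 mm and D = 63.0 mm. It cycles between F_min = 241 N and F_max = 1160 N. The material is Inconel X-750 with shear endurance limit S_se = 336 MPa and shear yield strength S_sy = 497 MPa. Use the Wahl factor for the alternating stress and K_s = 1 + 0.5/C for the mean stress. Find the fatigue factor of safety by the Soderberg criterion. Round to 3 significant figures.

C = D/d = 63.0/10.3 = 6.1165; K_W = (4C−1)/(4C−4)+0.615/C = 1.2471; K_s = 1+0.5/C = 1.0817
F_a = (F_max−F_min)/2 = 459.5 N; F_m = (F_max+F_min)/2 = 700.5 N
τ_a = K_W·8F_aD/(πd³) = 1.2471 × 67.461 = 84.133 MPa
τ_m = K_s·8F_mD/(πd³) = 1.0817 × 102.84 = 111.25 MPa
Soderberg: 1/n_f = τ_a/S_se + τ_m/S_sy = 84.133/336 + 111.25/497 = 0.25040 + 0.22384 = 0.47424
n_f = 1/0.47424 = 2.109

2.11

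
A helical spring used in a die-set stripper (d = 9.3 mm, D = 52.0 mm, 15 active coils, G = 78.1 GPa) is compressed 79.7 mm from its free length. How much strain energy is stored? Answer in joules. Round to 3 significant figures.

110 J

k = Gd⁴/(8D³N_a) = (78.1×10³)(9.3⁴)/(8·52.0³·15) = 34.625 N/mm
U = ½kδ² = 0.5 × 34.625 × 79.7² = 1.0997e+05 N·mm = 109.97 J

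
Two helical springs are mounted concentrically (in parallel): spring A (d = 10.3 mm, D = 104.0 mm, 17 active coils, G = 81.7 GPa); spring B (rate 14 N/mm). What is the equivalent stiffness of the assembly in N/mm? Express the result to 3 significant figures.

k_A = Gd⁴/(8D³N_a) = (81.7×10³)(10.3⁴)/(8·104.0³·17) = 6.0108 N/mm
Parallel: k_eq = 6.0108 + 14 = 20.011 N/mm

20.0 N/mm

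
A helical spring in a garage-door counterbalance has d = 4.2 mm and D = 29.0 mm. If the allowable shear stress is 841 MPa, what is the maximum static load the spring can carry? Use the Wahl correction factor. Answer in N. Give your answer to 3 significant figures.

694 N

C = D/d = 29.0/4.2 = 6.9048
K_W = (4C−1)/(4C−4) + 0.615/C = 26.619/23.619 + 0.0891 = 1.2161
τ_max = K·8FD/(πd³) → F_max = τ_allow·πd³/(8DK)
F_max = 841·π·4.2³/(8·29.0·1.2161) = 1.9575e+05/282.13 = 693.81 N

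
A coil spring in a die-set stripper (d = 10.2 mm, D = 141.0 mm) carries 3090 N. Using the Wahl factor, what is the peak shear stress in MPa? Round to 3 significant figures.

1150 MPa

Spring index C = D/d = 141.0/10.2 = 13.8235
K_W = (4C−1)/(4C−4) + 0.615/C = 54.294/51.294 + 0.0445 = 1.1030
τ₀ = 8FD/(πd³) = 8·3090·141.0/(π·10.2³) = 3.48552e+06/3333.9 = 1045.5 MPa
τ_max = K·τ₀ = 1.1030 × 1045.5 = 1153.1 MPa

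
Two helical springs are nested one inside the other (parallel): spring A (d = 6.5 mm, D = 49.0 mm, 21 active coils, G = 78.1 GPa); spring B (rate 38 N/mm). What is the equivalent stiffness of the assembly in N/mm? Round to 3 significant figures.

45.1 N/mm

k_A = Gd⁴/(8D³N_a) = (78.1×10³)(6.5⁴)/(8·49.0³·21) = 7.0535 N/mm
Parallel: k_eq = 7.0535 + 38 = 45.054 N/mm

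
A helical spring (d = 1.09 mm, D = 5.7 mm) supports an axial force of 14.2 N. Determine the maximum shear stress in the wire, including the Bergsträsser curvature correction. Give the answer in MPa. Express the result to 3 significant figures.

204 MPa

Spring index C = D/d = 5.7/1.09 = 5.2294
K_B = (4C+2)/(4C−3) = 22.917/17.917 = 1.2791
τ₀ = 8FD/(πd³) = 8·14.2·5.7/(π·1.09³) = 647.52/4.0685 = 159.16 MPa
τ_max = K·τ₀ = 1.2791 × 159.16 = 203.57 MPa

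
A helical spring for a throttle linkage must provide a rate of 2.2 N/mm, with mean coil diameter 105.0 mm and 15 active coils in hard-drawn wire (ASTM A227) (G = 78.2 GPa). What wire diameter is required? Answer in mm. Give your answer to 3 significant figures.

d = (8D³N_a·k / G)^(1/4) = (8·105.0³·15·2.2 / (78.2×10³))^0.25
  = (3908.1)^0.25 = 7.9066 mm

7.91 mm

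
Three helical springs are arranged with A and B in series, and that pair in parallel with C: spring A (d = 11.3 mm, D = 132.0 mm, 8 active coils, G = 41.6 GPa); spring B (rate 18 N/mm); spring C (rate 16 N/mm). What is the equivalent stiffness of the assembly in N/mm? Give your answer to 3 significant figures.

k_A = Gd⁴/(8D³N_a) = (41.6×10³)(11.3⁴)/(8·132.0³·8) = 4.6079 N/mm
Springs A,B series: k_AB = 1/(1/4.6079+1/18) = 3.6687 N/mm; parallel with C: k_eq = 3.6687+16 = 19.669 N/mm

19.7 N/mm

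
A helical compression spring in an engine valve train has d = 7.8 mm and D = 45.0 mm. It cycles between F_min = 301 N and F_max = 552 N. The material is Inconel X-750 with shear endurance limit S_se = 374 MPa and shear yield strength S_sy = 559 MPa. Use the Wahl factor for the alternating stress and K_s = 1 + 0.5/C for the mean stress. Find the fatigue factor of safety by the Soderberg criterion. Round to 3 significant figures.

C = D/d = 45.0/7.8 = 5.7692; K_W = (4C−1)/(4C−4)+0.615/C = 1.2639; K_s = 1+0.5/C = 1.0867
F_a = (F_max−F_min)/2 = 125.5 N; F_m = (F_max+F_min)/2 = 426.5 N
τ_a = K_W·8F_aD/(πd³) = 1.2639 × 30.305 = 38.301 MPa
τ_m = K_s·8F_mD/(πd³) = 1.0867 × 102.99 = 111.91 MPa
Soderberg: 1/n_f = τ_a/S_se + τ_m/S_sy = 38.301/374 + 111.91/559 = 0.10241 + 0.20020 = 0.30261
n_f = 1/0.30261 = 3.305

3.30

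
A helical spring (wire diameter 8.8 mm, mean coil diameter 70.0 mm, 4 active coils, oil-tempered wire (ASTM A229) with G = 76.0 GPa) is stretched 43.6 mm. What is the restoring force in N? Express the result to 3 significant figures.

k = Gd⁴/(8D³N_a) = (76.0×10³)(8.8⁴)/(8·70.0³·4) = 41.524 N/mm
F = k·δ = 41.524 × 43.6 = 1810.5 N

1810 N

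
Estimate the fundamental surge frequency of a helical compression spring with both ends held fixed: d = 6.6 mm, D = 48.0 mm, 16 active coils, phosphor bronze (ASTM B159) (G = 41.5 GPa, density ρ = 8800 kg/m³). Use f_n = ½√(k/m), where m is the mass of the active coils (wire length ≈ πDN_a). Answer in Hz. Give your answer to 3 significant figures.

43.8 Hz

k = Gd⁴/(8D³N_a) = (41.5×10³)(6.6⁴)/(8·48.0³·16) = 5.5628 N/mm = 5562.8 N/m
Wire length L = πDN_a = π·48.0·16 = 2412.7 mm
m = ρ·(πd²/4)·L = 8800 × 34.212×10⁻⁶ m² × 2.4127 m = 0.72639 kg
f_n = ½√(k/m) = 0.5·√(5562.8/0.72639) = 0.5·√(7658.1) = 43.755 Hz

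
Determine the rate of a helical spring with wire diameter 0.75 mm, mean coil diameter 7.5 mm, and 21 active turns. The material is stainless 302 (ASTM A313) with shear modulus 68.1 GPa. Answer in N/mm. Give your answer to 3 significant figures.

k = Gd⁴/(8D³N_a) = (68.1×10³ × 0.75⁴) / (8 × 7.5³ × 21)
  = 21547.3 / 70875 = 0.30402 N/mm

0.304 N/mm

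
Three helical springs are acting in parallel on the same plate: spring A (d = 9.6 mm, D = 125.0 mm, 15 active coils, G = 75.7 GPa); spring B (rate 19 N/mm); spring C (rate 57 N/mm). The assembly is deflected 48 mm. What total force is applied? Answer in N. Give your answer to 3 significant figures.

3780 N

k_A = Gd⁴/(8D³N_a) = (75.7×10³)(9.6⁴)/(8·125.0³·15) = 2.7433 N/mm
Parallel: k_eq = 2.7433 + 19 + 57 = 78.743 N/mm
F = k_eq·δ = 78.743·48 = 3779.7 N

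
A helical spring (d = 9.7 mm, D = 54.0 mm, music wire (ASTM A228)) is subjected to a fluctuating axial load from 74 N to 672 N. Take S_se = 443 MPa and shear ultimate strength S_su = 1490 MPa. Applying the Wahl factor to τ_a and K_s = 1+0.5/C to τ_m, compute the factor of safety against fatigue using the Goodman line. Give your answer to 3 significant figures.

C = D/d = 54.0/9.7 = 5.5670; K_W = (4C−1)/(4C−4)+0.615/C = 1.2747; K_s = 1+0.5/C = 1.0898
F_a = (F_max−F_min)/2 = 299 N; F_m = (F_max+F_min)/2 = 373 N
τ_a = K_W·8F_aD/(πd³) = 1.2747 × 45.049 = 57.424 MPa
τ_m = K_s·8F_mD/(πd³) = 1.0898 × 56.199 = 61.246 MPa
Goodman: 1/n_f = τ_a/S_se + τ_m/S_su = 57.424/443 + 61.246/1490 = 0.12963 + 0.04110 = 0.17073
n_f = 1/0.17073 = 5.857

5.86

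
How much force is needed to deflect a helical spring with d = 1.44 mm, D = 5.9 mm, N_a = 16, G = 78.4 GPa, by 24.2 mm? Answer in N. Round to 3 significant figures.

310 N

k = Gd⁴/(8D³N_a) = (78.4×10³)(1.44⁴)/(8·5.9³·16) = 12.823 N/mm
F = k·δ = 12.823 × 24.2 = 310.32 N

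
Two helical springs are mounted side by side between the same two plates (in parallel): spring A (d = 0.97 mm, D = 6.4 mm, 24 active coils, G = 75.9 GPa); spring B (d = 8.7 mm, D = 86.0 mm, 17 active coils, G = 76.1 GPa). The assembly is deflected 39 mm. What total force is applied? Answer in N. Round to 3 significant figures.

249 N

k_A = Gd⁴/(8D³N_a) = (75.9×10³)(0.97⁴)/(8·6.4³·24) = 1.335 N/mm
k_B = Gd⁴/(8D³N_a) = (76.1×10³)(8.7⁴)/(8·86.0³·17) = 5.04 N/mm
Parallel: k_eq = 1.335 + 5.04 = 6.375 N/mm
F = k_eq·δ = 6.375·39 = 248.62 N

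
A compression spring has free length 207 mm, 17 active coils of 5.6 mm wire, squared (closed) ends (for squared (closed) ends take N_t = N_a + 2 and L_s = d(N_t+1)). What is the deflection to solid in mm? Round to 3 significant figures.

N_t = 19; L_s = 5.6·20 = 112 mm
δ_solid = L₀ − L_s = 207 − 112 = 95 mm

95.0 mm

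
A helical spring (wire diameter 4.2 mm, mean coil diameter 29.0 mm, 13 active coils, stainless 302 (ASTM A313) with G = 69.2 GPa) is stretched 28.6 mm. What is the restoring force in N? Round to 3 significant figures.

243 N

k = Gd⁴/(8D³N_a) = (69.2×10³)(4.2⁴)/(8·29.0³·13) = 8.4894 N/mm
F = k·δ = 8.4894 × 28.6 = 242.8 N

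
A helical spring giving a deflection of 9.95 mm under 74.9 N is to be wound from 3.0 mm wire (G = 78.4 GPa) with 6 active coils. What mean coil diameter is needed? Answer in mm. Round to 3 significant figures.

Required rate k = F/δ = 74.9/9.95 = 7.5276 N/mm
D = (Gd⁴/(8N_a·k))^(1/3) = (78.4×10³·3.0⁴/(8·6·7.5276))^(1/3)
  = (17575.2)^(1/3) = 25.9996 mm

26.0 mm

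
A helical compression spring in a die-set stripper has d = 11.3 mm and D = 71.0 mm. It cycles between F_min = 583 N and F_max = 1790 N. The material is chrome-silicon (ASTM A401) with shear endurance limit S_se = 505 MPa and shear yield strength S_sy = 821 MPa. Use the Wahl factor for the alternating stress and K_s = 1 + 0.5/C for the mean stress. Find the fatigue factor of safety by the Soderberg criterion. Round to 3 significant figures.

C = D/d = 71.0/11.3 = 6.2832; K_W = (4C−1)/(4C−4)+0.615/C = 1.2398; K_s = 1+0.5/C = 1.0796
F_a = (F_max−F_min)/2 = 603.5 N; F_m = (F_max+F_min)/2 = 1186.5 N
τ_a = K_W·8F_aD/(πd³) = 1.2398 × 75.621 = 93.758 MPa
τ_m = K_s·8F_mD/(πd³) = 1.0796 × 148.67 = 160.5 MPa
Soderberg: 1/n_f = τ_a/S_se + τ_m/S_sy = 93.758/505 + 160.5/821 = 0.18566 + 0.19550 = 0.38116
n_f = 1/0.38116 = 2.624

2.62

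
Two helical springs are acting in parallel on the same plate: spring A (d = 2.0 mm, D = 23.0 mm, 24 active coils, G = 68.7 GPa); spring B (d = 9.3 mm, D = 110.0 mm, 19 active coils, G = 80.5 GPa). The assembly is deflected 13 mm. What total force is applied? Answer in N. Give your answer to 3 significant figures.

k_A = Gd⁴/(8D³N_a) = (68.7×10³)(2.0⁴)/(8·23.0³·24) = 0.47054 N/mm
k_B = Gd⁴/(8D³N_a) = (80.5×10³)(9.3⁴)/(8·110.0³·19) = 2.9765 N/mm
Parallel: k_eq = 0.47054 + 2.9765 = 3.447 N/mm
F = k_eq·δ = 3.447·13 = 44.811 N

44.8 N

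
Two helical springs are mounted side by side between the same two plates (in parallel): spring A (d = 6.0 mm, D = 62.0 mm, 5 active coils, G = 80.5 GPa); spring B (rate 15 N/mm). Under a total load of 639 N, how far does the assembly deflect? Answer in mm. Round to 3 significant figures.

k_A = Gd⁴/(8D³N_a) = (80.5×10³)(6.0⁴)/(8·62.0³·5) = 10.944 N/mm
Parallel: k_eq = 10.944 + 15 = 25.944 N/mm
δ = F/k_eq = 639/25.944 = 24.63 mm

24.6 mm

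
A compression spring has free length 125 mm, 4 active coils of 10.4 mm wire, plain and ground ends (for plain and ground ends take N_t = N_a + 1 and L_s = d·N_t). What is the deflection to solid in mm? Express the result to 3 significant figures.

N_t = 5; L_s = 10.4·5 = 52 mm
δ_solid = L₀ − L_s = 125 − 52 = 73 mm

73.0 mm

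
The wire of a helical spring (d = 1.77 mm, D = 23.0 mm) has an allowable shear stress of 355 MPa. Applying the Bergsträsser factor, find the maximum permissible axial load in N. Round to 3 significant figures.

30.5 N

C = D/d = 23.0/1.77 = 12.9944
K_B = (4C+2)/(4C−3) = 53.977/48.977 = 1.1021
τ_max = K·8FD/(πd³) → F_max = τ_allow·πd³/(8DK)
F_max = 355·π·1.77³/(8·23.0·1.1021) = 6184.4/202.78 = 30.497 N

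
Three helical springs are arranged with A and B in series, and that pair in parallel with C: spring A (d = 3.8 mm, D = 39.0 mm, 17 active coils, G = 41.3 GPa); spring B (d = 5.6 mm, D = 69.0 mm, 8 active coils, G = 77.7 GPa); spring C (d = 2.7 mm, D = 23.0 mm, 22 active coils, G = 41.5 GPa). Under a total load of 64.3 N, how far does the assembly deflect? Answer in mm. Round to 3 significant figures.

k_A = Gd⁴/(8D³N_a) = (41.3×10³)(3.8⁴)/(8·39.0³·17) = 1.0675 N/mm
k_B = Gd⁴/(8D³N_a) = (77.7×10³)(5.6⁴)/(8·69.0³·8) = 3.6345 N/mm
k_C = Gd⁴/(8D³N_a) = (41.5×10³)(2.7⁴)/(8·23.0³·22) = 1.0299 N/mm
Springs A,B series: k_AB = 1/(1/1.0675+1/3.6345) = 0.82512 N/mm; parallel with C: k_eq = 0.82512+1.0299 = 1.855 N/mm
δ = F/k_eq = 64.3/1.855 = 34.662 mm

34.7 mm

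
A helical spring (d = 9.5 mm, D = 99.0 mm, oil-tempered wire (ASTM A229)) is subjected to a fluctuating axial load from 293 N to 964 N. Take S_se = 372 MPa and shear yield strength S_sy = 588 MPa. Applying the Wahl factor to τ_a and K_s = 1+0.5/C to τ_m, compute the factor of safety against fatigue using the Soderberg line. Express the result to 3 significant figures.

C = D/d = 99.0/9.5 = 10.4211; K_W = (4C−1)/(4C−4)+0.615/C = 1.1386; K_s = 1+0.5/C = 1.0480
F_a = (F_max−F_min)/2 = 335.5 N; F_m = (F_max+F_min)/2 = 628.5 N
τ_a = K_W·8F_aD/(πd³) = 1.1386 × 98.65 = 112.33 MPa
τ_m = K_s·8F_mD/(πd³) = 1.0480 × 184.8 = 193.67 MPa
Soderberg: 1/n_f = τ_a/S_se + τ_m/S_sy = 112.33/372 + 193.67/588 = 0.30195 + 0.32937 = 0.63132
n_f = 1/0.63132 = 1.584

1.58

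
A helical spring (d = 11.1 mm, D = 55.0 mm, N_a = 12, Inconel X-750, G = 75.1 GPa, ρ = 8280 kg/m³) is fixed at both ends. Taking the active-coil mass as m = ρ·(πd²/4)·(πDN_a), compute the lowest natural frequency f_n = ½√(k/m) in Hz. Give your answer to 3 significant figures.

104 Hz

k = Gd⁴/(8D³N_a) = (75.1×10³)(11.1⁴)/(8·55.0³·12) = 71.379 N/mm = 71379 N/m
Wire length L = πDN_a = π·55.0·12 = 2073.5 mm
m = ρ·(πd²/4)·L = 8280 × 96.769×10⁻⁶ m² × 2.0735 m = 1.6613 kg
f_n = ½√(k/m) = 0.5·√(71379/1.6613) = 0.5·√(42965) = 103.64 Hz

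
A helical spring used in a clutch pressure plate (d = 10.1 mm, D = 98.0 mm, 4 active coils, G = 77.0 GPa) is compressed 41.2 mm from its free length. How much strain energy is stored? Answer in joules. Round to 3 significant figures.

22.6 J

k = Gd⁴/(8D³N_a) = (77.0×10³)(10.1⁴)/(8·98.0³·4) = 26.604 N/mm
U = ½kδ² = 0.5 × 26.604 × 41.2² = 22579 N·mm = 22.579 J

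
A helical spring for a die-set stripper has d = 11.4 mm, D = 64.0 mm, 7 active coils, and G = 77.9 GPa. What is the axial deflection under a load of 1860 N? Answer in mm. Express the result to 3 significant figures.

20.8 mm

k = Gd⁴/(8D³N_a) = (77.9×10³)(11.4⁴)/(8·64.0³·7) = 89.625 N/mm
δ = F/k = 1860 / 89.625 = 20.753 mm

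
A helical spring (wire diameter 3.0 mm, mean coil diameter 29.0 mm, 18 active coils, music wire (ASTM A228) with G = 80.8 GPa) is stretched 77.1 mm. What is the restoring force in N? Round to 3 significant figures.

144 N

k = Gd⁴/(8D³N_a) = (80.8×10³)(3.0⁴)/(8·29.0³·18) = 1.8635 N/mm
F = k·δ = 1.8635 × 77.1 = 143.68 N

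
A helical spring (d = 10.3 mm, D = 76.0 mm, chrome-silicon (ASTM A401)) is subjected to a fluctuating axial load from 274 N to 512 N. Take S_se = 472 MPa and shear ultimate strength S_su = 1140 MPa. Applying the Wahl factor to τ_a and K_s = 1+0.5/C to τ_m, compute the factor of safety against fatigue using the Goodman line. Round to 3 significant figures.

C = D/d = 76.0/10.3 = 7.3786; K_W = (4C−1)/(4C−4)+0.615/C = 1.2009; K_s = 1+0.5/C = 1.0678
F_a = (F_max−F_min)/2 = 119 N; F_m = (F_max+F_min)/2 = 393 N
τ_a = K_W·8F_aD/(πd³) = 1.2009 × 21.076 = 25.311 MPa
τ_m = K_s·8F_mD/(πd³) = 1.0678 × 69.604 = 74.321 MPa
Goodman: 1/n_f = τ_a/S_se + τ_m/S_su = 25.311/472 + 74.321/1140 = 0.05362 + 0.06519 = 0.11882
n_f = 1/0.11882 = 8.416

8.42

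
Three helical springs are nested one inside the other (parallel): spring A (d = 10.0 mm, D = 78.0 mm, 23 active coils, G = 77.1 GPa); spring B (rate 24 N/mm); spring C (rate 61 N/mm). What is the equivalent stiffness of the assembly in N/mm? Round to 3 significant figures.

93.8 N/mm

k_A = Gd⁴/(8D³N_a) = (77.1×10³)(10.0⁴)/(8·78.0³·23) = 8.8298 N/mm
Parallel: k_eq = 8.8298 + 24 + 61 = 93.83 N/mm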